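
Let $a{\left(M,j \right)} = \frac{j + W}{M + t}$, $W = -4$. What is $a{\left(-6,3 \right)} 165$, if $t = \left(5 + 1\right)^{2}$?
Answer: $- \frac{11}{2} \approx -5.5$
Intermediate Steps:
$t = 36$ ($t = 6^{2} = 36$)
$a{\left(M,j \right)} = \frac{-4 + j}{36 + M}$ ($a{\left(M,j \right)} = \frac{j - 4}{M + 36} = \frac{-4 + j}{36 + M}$)
$a{\left(-6,3 \right)} 165 = \frac{-4 + 3}{36 - 6} \cdot 165 = \frac{1}{30} \left(-1\right) 165 = \left(- \frac{1}{30}\right) 165 = - \frac{11}{2}$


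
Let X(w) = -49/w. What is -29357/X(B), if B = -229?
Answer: -6722753/49 ≈ -1.3720e+5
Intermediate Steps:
-29357/X(B) = -29357/((-49/(-229))) = -29357/((-49*(-1/229))) = -29357/49/229 = -29357*229/49 = -6722753/49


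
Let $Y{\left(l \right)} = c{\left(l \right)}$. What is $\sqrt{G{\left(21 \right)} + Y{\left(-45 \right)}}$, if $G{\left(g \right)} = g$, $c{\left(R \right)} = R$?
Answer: $2 i \sqrt{6} \approx 4.899 i$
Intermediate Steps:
$Y{\left(l \right)} = l$
$\sqrt{G{\left(21 \right)} + Y{\left(-45 \right)}} = \sqrt{21 - 45} = \sqrt{-24} = 2 i \sqrt{6}$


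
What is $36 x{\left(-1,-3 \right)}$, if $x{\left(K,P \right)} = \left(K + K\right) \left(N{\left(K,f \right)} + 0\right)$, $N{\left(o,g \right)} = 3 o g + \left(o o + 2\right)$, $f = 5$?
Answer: $864$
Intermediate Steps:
$N{\left(o,g \right)} = 2 + o^{2} + 3 g o$ ($N{\left(o,g \right)} = 3 g o + \left(o^{2} + 2\right) = 3 g o + \left(2 + o^{2}\right) = 2 + o^{2} + 3 g o$)
$x{\left(K,P \right)} = 2 K \left(2 + K^{2} + 15 K\right)$ ($x{\left(K,P \right)} = \left(K + K\right) \left(\left(2 + K^{2} + 3 \cdot 5 K\right) + 0\right) = 2 K \left(\left(2 + K^{2} + 15 K\right) + 0\right) = 2 K \left(2 + K^{2} + 15 K\right)$)
$36 x{\left(-1,-3 \right)} = 36 \cdot 2 \left(-1\right) \left(2 + \left(-1\right)^{2} + 15 \left(-1\right)\right) = 36 \cdot 2 \left(-1\right) \left(2 + 1 - 15\right) = 36 \cdot 2 \left(-1\right) \left(-12\right) = 36 \cdot 24 = 864$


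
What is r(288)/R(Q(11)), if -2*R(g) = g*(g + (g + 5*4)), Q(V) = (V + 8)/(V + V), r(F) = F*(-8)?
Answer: 1115136/4541 ≈ 245.57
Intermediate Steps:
r(F) = -8*F
Q(V) = (8 + V)/(2*V) (Q(V) = (8 + V)/((2*V)) = (8 + V)*(1/(2*V)) = (8 + V)/(2*V))
R(g) = -g*(20 + 2*g)/2 (R(g) = -g*(g + (g + 5*4))/2 = -g*(g + (g + 20))/2 = -g*(g + (20 + g))/2 = -g*(20 + 2*g)/2)
r(288)/R(Q(11)) = (-8*288)/((-(½)*(8 + 11)/11*(10 + (½)*(8 + 11)/11))) = -2304*(-22/(19*(10 + (½)*(1/11)*19))) = -2304*(-22/(19*(10 + 19/22))) = -2304/((-1*19/22*239/22)) = -2304/(-4541/484) = -2304*(-484/4541) = 1115136/4541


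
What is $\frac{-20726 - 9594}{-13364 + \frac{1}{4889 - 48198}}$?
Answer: $\frac{1313128880}{578781477} \approx 2.2688$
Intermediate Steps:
$\frac{-20726 - 9594}{-13364 + \frac{1}{4889 - 48198}} = - \frac{30320}{-13364 + \frac{1}{-43309}} = - \frac{30320}{-13364 - \frac{1}{43309}} = - \frac{30320}{- \frac{578781477}{43309}} = \left(-30320\right) \left(- \frac{43309}{578781477}\right) = \frac{1313128880}{578781477}$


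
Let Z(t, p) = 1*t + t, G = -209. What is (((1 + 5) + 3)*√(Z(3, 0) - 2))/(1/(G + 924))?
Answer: 12870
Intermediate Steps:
Z(t, p) = 2*t (Z(t, p) = t + t = 2*t)
(((1 + 5) + 3)*√(Z(3, 0) - 2))/(1/(G + 924)) = (((1 + 5) + 3)*√(2*3 - 2))/(1/(-209 + 924)) = ((6 + 3)*√(6 - 2))/(1/715) = (9*√4)/(1/715) = (9*2)*715 = 18*715 = 12870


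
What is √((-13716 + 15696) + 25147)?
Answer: √27127 ≈ 164.70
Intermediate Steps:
√((-13716 + 15696) + 25147) = √(1980 + 25147) = √27127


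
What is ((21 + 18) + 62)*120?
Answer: 12120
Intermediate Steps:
((21 + 18) + 62)*120 = (39 + 62)*120 = 101*120 = 12120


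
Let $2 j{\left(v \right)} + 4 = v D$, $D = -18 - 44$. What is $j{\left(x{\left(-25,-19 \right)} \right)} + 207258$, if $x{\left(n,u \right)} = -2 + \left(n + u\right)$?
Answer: $208682$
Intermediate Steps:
$x{\left(n,u \right)} = -2 + n + u$
$D = -62$
$j{\left(v \right)} = -2 - 31 v$ ($j{\left(v \right)} = -2 + \frac{v \left(-62\right)}{2} = -2 + \frac{\left(-62\right) v}{2} = -2 - 31 v$)
$j{\left(x{\left(-25,-19 \right)} \right)} + 207258 = \left(-2 - 31 \left(-2 - 25 - 19\right)\right) + 207258 = \left(-2 - -1426\right) + 207258 = \left(-2 + 1426\right) + 207258 = 1424 + 207258 = 208682$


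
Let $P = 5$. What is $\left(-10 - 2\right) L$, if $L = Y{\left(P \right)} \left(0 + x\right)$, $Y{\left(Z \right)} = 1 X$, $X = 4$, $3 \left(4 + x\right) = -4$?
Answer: $256$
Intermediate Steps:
$x = - \frac{16}{3}$ ($x = -4 + \frac{1}{3} \left(-4\right) = -4 - \frac{4}{3} = - \frac{16}{3} \approx -5.3333$)
$Y{\left(Z \right)} = 4$ ($Y{\left(Z \right)} = 1 \cdot 4 = 4$)
$L = - \frac{64}{3}$ ($L = 4 \left(0 - \frac{16}{3}\right) = 4 \left(- \frac{16}{3}\right) = - \frac{64}{3} \approx -21.333$)
$\left(-10 - 2\right) L = \left(-10 - 2\right) \left(- \frac{64}{3}\right) = \left(-12\right) \left(- \frac{64}{3}\right) = 256$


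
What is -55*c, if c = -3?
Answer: 165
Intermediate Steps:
-55*c = -55*(-3) = 165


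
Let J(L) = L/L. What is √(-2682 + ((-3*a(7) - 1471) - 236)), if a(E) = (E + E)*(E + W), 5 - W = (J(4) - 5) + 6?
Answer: I*√4809 ≈ 69.347*I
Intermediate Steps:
J(L) = 1
W = 3 (W = 5 - ((1 - 5) + 6) = 5 - (-4 + 6) = 5 - 1*2 = 5 - 2 = 3)
a(E) = 2*E*(3 + E) (a(E) = (E + E)*(E + 3) = (2*E)*(3 + E) = 2*E*(3 + E))
√(-2682 + ((-3*a(7) - 1471) - 236)) = √(-2682 + ((-6*7*(3 + 7) - 1471) - 236)) = √(-2682 + ((-6*7*10 - 1471) - 236)) = √(-2682 + ((-3*140 - 1471) - 236)) = √(-2682 + ((-420 - 1471) - 236)) = √(-2682 + (-1891 - 236)) = √(-2682 - 2127) = √(-4809) = I*√4809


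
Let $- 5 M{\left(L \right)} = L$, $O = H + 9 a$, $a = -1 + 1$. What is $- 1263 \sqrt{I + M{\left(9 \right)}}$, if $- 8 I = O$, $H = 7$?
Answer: $- \frac{1263 i \sqrt{1070}}{20} \approx - 2065.7 i$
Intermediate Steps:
$a = 0$
$O = 7$ ($O = 7 + 9 \cdot 0 = 7 + 0 = 7$)
$M{\left(L \right)} = - \frac{L}{5}$
$I = - \frac{7}{8}$ ($I = \left(- \frac{1}{8}\right) 7 = - \frac{7}{8} \approx -0.875$)
$- 1263 \sqrt{I + M{\left(9 \right)}} = - 1263 \sqrt{- \frac{7}{8} - \frac{9}{5}} = - 1263 \sqrt{- \frac{107}{40}} = - 1263 \frac{i \sqrt{1070}}{20} = - \frac{1263 i \sqrt{1070}}{20}$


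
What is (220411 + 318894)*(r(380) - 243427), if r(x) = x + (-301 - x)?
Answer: -131443729040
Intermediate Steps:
r(x) = -301
(220411 + 318894)*(r(380) - 243427) = (220411 + 318894)*(-301 - 243427) = 539305*(-243728) = -131443729040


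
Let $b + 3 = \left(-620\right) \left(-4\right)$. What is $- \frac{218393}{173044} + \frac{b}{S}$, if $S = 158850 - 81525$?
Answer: $- \frac{16458608737}{13380627300} \approx -1.23$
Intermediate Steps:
$b = 2477$ ($b = -3 - -2480 = -3 + 2480 = 2477$)
$S = 77325$
$- \frac{218393}{173044} + \frac{b}{S} = - \frac{218393}{173044} + \frac{2477}{77325} = - \frac{16458608737}{13380627300}$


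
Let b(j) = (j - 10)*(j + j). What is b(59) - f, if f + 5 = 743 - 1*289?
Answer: 5333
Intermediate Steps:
b(j) = 2*j*(-10 + j) (b(j) = (-10 + j)*(2*j) = 2*j*(-10 + j))
f = 449 (f = -5 + (743 - 1*289) = -5 + (743 - 289) = -5 + 454 = 449)
b(59) - f = 2*59*(-10 + 59) - 1*449 = 2*59*49 - 449 = 5782 - 449 = 5333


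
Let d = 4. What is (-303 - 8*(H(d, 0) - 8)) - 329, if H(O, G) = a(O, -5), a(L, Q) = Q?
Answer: -528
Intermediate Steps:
H(O, G) = -5
(-303 - 8*(H(d, 0) - 8)) - 329 = (-303 - 8*(-5 - 8)) - 329 = (-303 - 8*(-13)) - 329 = (-303 + 104) - 329 = -199 - 329 = -528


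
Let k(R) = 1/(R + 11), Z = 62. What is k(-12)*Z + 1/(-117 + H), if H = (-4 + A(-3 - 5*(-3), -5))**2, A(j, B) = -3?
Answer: -4217/68 ≈ -62.015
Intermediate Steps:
k(R) = 1/(11 + R)
H = 49 (H = (-4 - 3)**2 = (-7)**2 = 49)
k(-12)*Z + 1/(-117 + H) = 62/(11 - 12) + 1/(-117 + 49) = 62/(-1) + 1/(-68) = -1*62 - 1/68 = -62 - 1/68 = -4217/68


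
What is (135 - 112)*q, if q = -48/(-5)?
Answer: 1104/5 ≈ 220.80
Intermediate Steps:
q = 48/5 (q = -48*(-1/5) = 48/5 ≈ 9.6000)
(135 - 112)*q = (135 - 112)*(48/5) = 23*(48/5) = 1104/5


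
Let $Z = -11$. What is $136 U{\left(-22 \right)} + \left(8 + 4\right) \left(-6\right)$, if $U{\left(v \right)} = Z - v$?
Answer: $1424$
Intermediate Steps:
$U{\left(v \right)} = -11 - v$
$136 U{\left(-22 \right)} + \left(8 + 4\right) \left(-6\right) = 136 \left(-11 - -22\right) + \left(8 + 4\right) \left(-6\right) = 136 \left(-11 + 22\right) + 12 \left(-6\right) = 136 \cdot 11 - 72 = 1496 - 72 = 1424$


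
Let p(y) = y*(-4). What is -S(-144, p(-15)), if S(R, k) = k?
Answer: -60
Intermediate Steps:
p(y) = -4*y
-S(-144, p(-15)) = -(-4)*(-15) = -1*60 = -60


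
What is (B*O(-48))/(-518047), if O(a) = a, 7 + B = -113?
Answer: -5760/518047 ≈ -0.011119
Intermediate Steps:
B = -120 (B = -7 - 113 = -120)
(B*O(-48))/(-518047) = -120*(-48)/(-518047) = 5760*(-1/518047) = -5760/518047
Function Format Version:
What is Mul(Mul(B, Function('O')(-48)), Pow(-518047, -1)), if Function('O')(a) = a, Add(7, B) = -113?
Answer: Rational(-5760, 518047) ≈ -0.011119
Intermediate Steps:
B = -120 (B = Add(-7, -113) = -120)
Mul(Mul(B, Function('O')(-48)), Pow(-518047, -1)) = Mul(Mul(-120, -48), Pow(-518047, -1)) = Mul(5760, Rational(-1, 518047)) = Rational(-5760, 518047)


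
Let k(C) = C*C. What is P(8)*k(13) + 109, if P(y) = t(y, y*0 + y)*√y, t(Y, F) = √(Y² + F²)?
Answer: 5517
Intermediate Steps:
k(C) = C²
t(Y, F) = √(F² + Y²)
P(y) = √2*√y*√(y²) (P(y) = √((y*0 + y)² + y²)*√y = √((0 + y)² + y²)*√y = √(y² + y²)*√y = √(2*y²)*√y = (√2*√(y²))*√y = √2*√y*√(y²))
P(8)*k(13) + 109 = (√2*√8*√(8²))*13² + 109 = (√2*(2*√2)*√64)*169 + 109 = (√2*(2*√2)*8)*169 + 109 = 32*169 + 109 = 5408 + 109 = 5517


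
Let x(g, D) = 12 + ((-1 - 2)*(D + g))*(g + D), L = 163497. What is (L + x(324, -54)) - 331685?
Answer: -386876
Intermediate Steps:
x(g, D) = 12 + (D + g)*(-3*D - 3*g) (x(g, D) = 12 + (-3*(D + g))*(D + g) = 12 + (-3*D - 3*g)*(D + g) = 12 + (D + g)*(-3*D - 3*g))
(L + x(324, -54)) - 331685 = (163497 + (12 - 3*(-54)² - 3*324² - 6*(-54)*324)) - 331685 = (163497 + (12 - 3*2916 - 3*104976 + 104976)) - 331685 = (163497 + (12 - 8748 - 314928 + 104976)) - 331685 = (163497 - 218688) - 331685 = -55191 - 331685 = -386876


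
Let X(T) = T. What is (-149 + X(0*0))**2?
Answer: 22201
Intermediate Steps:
(-149 + X(0*0))**2 = (-149 + 0*0)**2 = (-149 + 0)**2 = (-149)**2 = 22201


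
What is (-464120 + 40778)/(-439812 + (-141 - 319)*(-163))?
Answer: 211671/182416 ≈ 1.1604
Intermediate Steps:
(-464120 + 40778)/(-439812 + (-141 - 319)*(-163)) = -423342/(-439812 - 460*(-163)) = -423342/(-439812 + 74980) = -423342/(-364832) = -423342*(-1/364832) = 211671/182416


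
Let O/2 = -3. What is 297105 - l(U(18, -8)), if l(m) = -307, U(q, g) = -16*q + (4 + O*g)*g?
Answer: 297412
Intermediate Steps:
O = -6 (O = 2*(-3) = -6)
U(q, g) = -16*q + g*(4 - 6*g) (U(q, g) = -16*q + (4 - 6*g)*g = -16*q + g*(4 - 6*g))
297105 - l(U(18, -8)) = 297105 - 1*(-307) = 297105 + 307 = 297412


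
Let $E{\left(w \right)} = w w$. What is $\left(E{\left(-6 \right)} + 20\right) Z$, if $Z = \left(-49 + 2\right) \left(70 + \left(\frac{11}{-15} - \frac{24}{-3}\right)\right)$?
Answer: $- \frac{3050488}{15} \approx -2.0337 \cdot 10^{5}$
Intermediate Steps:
$E{\left(w \right)} = w^{2}$
$Z = - \frac{54473}{15}$ ($Z = - 47 \left(70 + \left(11 \left(- \frac{1}{15}\right) - -8\right)\right) = - 47 \left(70 + \left(- \frac{11}{15} + 8\right)\right) = - 47 \left(70 + \frac{109}{15}\right) = \left(-47\right) \frac{1159}{15} = - \frac{54473}{15} \approx -3631.5$)
$\left(E{\left(-6 \right)} + 20\right) Z = \left(\left(-6\right)^{2} + 20\right) \left(- \frac{54473}{15}\right) = \left(36 + 20\right) \left(- \frac{54473}{15}\right) = 56 \left(- \frac{54473}{15}\right) = - \frac{3050488}{15}$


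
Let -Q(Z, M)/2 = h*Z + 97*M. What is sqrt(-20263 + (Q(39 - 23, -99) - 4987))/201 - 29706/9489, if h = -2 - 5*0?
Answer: -9902/3163 + 2*I*sqrt(1495)/201 ≈ -3.1306 + 0.38473*I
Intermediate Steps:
h = -2 (h = -2 + 0 = -2)
Q(Z, M) = -194*M + 4*Z (Q(Z, M) = -2*(-2*Z + 97*M) = -194*M + 4*Z)
sqrt(-20263 + (Q(39 - 23, -99) - 4987))/201 - 29706/9489 = sqrt(-20263 + ((-194*(-99) + 4*(39 - 23)) - 4987))/201 - 29706/9489 = sqrt(-20263 + ((19206 + 4*16) - 4987))*(1/201) - 29706*1/9489 = sqrt(-20263 + ((19206 + 64) - 4987))*(1/201) - 9902/3163 = sqrt(-20263 + (19270 - 4987))*(1/201) - 9902/3163 = sqrt(-20263 + 14283)*(1/201) - 9902/3163 = sqrt(-5980)*(1/201) - 9902/3163 = (2*I*sqrt(1495))*(1/201) - 9902/3163 = 2*I*sqrt(1495)/201 - 9902/3163 = -9902/3163 + 2*I*sqrt(1495)/201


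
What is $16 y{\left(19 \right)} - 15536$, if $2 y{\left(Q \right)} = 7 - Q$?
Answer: $-15632$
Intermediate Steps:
$y{\left(Q \right)} = \frac{7}{2} - \frac{Q}{2}$ ($y{\left(Q \right)} = \frac{7 - Q}{2} = \frac{7}{2} - \frac{Q}{2}$)
$16 y{\left(19 \right)} - 15536 = 16 \left(\frac{7}{2} - \frac{19}{2}\right) - 15536 = 16 \left(-6\right) - 15536 = -96 - 15536 = -15632$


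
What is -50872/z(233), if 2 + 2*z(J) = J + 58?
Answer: -101744/289 ≈ -352.06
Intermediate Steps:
z(J) = 28 + J/2 (z(J) = -1 + (J + 58)/2 = -1 + (58 + J)/2 = -1 + (29 + J/2) = 28 + J/2)
-50872/z(233) = -50872/(28 + (1/2)*233) = -50872/(28 + 233/2) = -50872/289/2 = -50872*2/289 = -101744/289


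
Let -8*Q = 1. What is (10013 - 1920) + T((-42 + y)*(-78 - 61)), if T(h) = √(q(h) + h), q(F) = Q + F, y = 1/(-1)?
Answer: 8093 + √191262/4 ≈ 8202.3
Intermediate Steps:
y = -1
Q = -⅛ (Q = -⅛*1 = -⅛ ≈ -0.12500)
q(F) = -⅛ + F
T(h) = √(-⅛ + 2*h) (T(h) = √((-⅛ + h) + h) = √(-⅛ + 2*h))
(10013 - 1920) + T((-42 + y)*(-78 - 61)) = (10013 - 1920) + √(-2 + 32*((-42 - 1)*(-78 - 61)))/4 = 8093 + √(-2 + 32*(-43*(-139)))/4 = 8093 + √(-2 + 32*5977)/4 = 8093 + √(-2 + 191264)/4 = 8093 + √191262/4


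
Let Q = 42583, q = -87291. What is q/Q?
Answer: -87291/42583 ≈ -2.0499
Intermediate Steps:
q/Q = -87291/42583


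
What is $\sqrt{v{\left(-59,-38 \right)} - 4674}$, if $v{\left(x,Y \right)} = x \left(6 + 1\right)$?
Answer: $i \sqrt{5087} \approx 71.323 i$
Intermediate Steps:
$v{\left(x,Y \right)} = 7 x$ ($v{\left(x,Y \right)} = x 7 = 7 x$)
$\sqrt{v{\left(-59,-38 \right)} - 4674} = \sqrt{7 \left(-59\right) - 4674} = \sqrt{-413 - 4674} = \sqrt{-5087} = i \sqrt{5087}$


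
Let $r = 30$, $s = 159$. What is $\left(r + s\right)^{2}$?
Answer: $35721$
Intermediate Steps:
$\left(r + s\right)^{2} = \left(30 + 159\right)^{2} = 189^{2} = 35721$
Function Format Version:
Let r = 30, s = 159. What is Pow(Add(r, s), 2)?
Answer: 35721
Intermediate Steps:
Pow(Add(r, s), 2) = Pow(Add(30, 159), 2) = Pow(189, 2) = 35721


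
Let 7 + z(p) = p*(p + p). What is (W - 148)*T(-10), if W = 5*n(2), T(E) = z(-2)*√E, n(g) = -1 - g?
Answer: -163*I*√10 ≈ -515.45*I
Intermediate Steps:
z(p) = -7 + 2*p² (z(p) = -7 + p*(p + p) = -7 + p*(2*p) = -7 + 2*p²)
T(E) = √E (T(E) = (-7 + 2*(-2)²)*√E = (-7 + 2*4)*√E = (-7 + 8)*√E = 1*√E = √E)
W = -15 (W = 5*(-1 - 1*2) = 5*(-1 - 2) = 5*(-3) = -15)
(W - 148)*T(-10) = (-15 - 148)*√(-10) = -163*I*√10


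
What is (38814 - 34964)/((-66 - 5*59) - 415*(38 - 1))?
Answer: -1925/7858 ≈ -0.24497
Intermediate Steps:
(38814 - 34964)/((-66 - 5*59) - 415*(38 - 1)) = 3850/((-66 - 295) - 415*37) = 3850/(-361 - 15355) = 3850/(-15716) = 3850*(-1/15716) = -1925/7858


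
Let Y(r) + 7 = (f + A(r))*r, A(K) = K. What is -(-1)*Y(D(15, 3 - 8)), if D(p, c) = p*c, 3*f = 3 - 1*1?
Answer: 5568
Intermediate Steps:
f = ⅔ (f = (3 - 1*1)/3 = (3 - 1)/3 = (⅓)*2 = ⅔ ≈ 0.66667)
D(p, c) = c*p
Y(r) = -7 + r*(⅔ + r) (Y(r) = -7 + (⅔ + r)*r = -7 + r*(⅔ + r))
-(-1)*Y(D(15, 3 - 8)) = -(-1)*(-7 + ((3 - 8)*15)² + 2*((3 - 8)*15)/3) = -(-1)*(-7 + (-5*15)² + 2*(-5*15)/3) = -(-1)*(-7 + (-75)² + (⅔)*(-75)) = -(-1)*(-7 + 5625 - 50) = -(-1)*5568 = -1*(-5568) = 5568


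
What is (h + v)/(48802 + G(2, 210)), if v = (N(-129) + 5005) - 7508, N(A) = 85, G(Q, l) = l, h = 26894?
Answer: 6119/12253 ≈ 0.49939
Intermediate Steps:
v = -2418 (v = (85 + 5005) - 7508 = 5090 - 7508 = -2418)
(h + v)/(48802 + G(2, 210)) = (26894 - 2418)/(48802 + 210) = 24476/49012 = 24476*(1/49012) = 6119/12253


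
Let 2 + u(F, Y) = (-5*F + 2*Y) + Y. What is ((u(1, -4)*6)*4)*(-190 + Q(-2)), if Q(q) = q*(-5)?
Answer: 82080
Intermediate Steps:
u(F, Y) = -2 - 5*F + 3*Y (u(F, Y) = -2 + ((-5*F + 2*Y) + Y) = -2 + (-5*F + 3*Y) = -2 - 5*F + 3*Y)
Q(q) = -5*q
((u(1, -4)*6)*4)*(-190 + Q(-2)) = (((-2 - 5*1 + 3*(-4))*6)*4)*(-190 - 5*(-2)) = (((-2 - 5 - 12)*6)*4)*(-190 + 10) = (-19*6*4)*(-180) = -114*4*(-180) = -456*(-180) = 82080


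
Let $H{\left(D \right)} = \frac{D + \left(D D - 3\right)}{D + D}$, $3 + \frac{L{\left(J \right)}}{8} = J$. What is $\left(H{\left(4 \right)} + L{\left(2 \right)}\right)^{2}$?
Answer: $\frac{2209}{64} \approx 34.516$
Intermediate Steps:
$L{\left(J \right)} = -24 + 8 J$
$H{\left(D \right)} = \frac{-3 + D + D^{2}}{2 D}$ ($H{\left(D \right)} = \frac{D + \left(D^{2} - 3\right)}{2 D} = \left(D + \left(-3 + D^{2}\right)\right) \frac{1}{2 D} = \left(-3 + D + D^{2}\right) \frac{1}{2 D} = \frac{-3 + D + D^{2}}{2 D}$)
$\left(H{\left(4 \right)} + L{\left(2 \right)}\right)^{2} = \left(\frac{-3 + 4 \left(1 + 4\right)}{2 \cdot 4} + \left(-24 + 8 \cdot 2\right)\right)^{2} = \left(\frac{1}{2} \cdot \frac{1}{4} \left(-3 + 4 \cdot 5\right) + \left(-24 + 16\right)\right)^{2} = \left(\frac{1}{2} \cdot \frac{1}{4} \left(-3 + 20\right) - 8\right)^{2} = \left(\frac{1}{2} \cdot \frac{1}{4} \cdot 17 - 8\right)^{2} = \left(\frac{17}{8} - 8\right)^{2} = \left(- \frac{47}{8}\right)^{2} = \frac{2209}{64}$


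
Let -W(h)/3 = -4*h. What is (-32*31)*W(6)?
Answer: -71424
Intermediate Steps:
W(h) = 12*h (W(h) = -(-12)*h = 12*h)
(-32*31)*W(6) = (-32*31)*(12*6) = -992*72 = -71424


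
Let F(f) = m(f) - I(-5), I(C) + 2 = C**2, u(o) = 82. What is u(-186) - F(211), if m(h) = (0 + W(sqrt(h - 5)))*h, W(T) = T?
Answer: 105 - 211*sqrt(206) ≈ -2923.4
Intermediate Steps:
m(h) = h*sqrt(-5 + h) (m(h) = (0 + sqrt(h - 5))*h = (0 + sqrt(-5 + h))*h = sqrt(-5 + h)*h = h*sqrt(-5 + h))
I(C) = -2 + C**2
F(f) = -23 + f*sqrt(-5 + f) (F(f) = f*sqrt(-5 + f) - (-2 + (-5)**2) = f*sqrt(-5 + f) - (-2 + 25) = f*sqrt(-5 + f) - 1*23 = f*sqrt(-5 + f) - 23 = -23 + f*sqrt(-5 + f))
u(-186) - F(211) = 82 - (-23 + 211*sqrt(-5 + 211)) = 82 - (-23 + 211*sqrt(206)) = 82 + (23 - 211*sqrt(206)) = 105 - 211*sqrt(206)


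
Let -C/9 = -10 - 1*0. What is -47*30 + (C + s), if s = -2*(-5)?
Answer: -1310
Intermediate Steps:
C = 90 (C = -9*(-10 - 1*0) = -9*(-10 + 0) = -9*(-10) = 90)
s = 10
-47*30 + (C + s) = -47*30 + (90 + 10) = -1410 + 100 = -1310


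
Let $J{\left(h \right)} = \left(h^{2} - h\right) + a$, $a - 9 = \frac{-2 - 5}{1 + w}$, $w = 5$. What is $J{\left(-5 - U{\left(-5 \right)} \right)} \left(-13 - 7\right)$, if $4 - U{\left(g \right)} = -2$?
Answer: $- \frac{8390}{3} \approx -2796.7$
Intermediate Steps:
$U{\left(g \right)} = 6$ ($U{\left(g \right)} = 4 - -2 = 4 + 2 = 6$)
$a = \frac{47}{6}$ ($a = 9 + \frac{-2 - 5}{1 + 5} = 9 - \frac{7}{6} = \frac{47}{6} \approx 7.8333$)
$J{\left(h \right)} = \frac{47}{6} + h^{2} - h$ ($J{\left(h \right)} = \left(h^{2} - h\right) + \frac{47}{6} = \frac{47}{6} + h^{2} - h$)
$J{\left(-5 - U{\left(-5 \right)} \right)} \left(-13 - 7\right) = \left(\frac{47}{6} + \left(-5 - 6\right)^{2} - \left(-5 - 6\right)\right) \left(-13 - 7\right) = \left(\frac{47}{6} + \left(-5 - 6\right)^{2} - \left(-5 - 6\right)\right) \left(-20\right) = \left(\frac{47}{6} + \left(-11\right)^{2} - -11\right) \left(-20\right) = \left(\frac{47}{6} + 121 + 11\right) \left(-20\right) = \frac{839}{6} \left(-20\right) = - \frac{8390}{3}$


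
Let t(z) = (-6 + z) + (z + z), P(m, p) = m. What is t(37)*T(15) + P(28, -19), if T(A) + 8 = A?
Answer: 763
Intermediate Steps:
T(A) = -8 + A
t(z) = -6 + 3*z (t(z) = (-6 + z) + 2*z = -6 + 3*z)
t(37)*T(15) + P(28, -19) = (-6 + 3*37)*(-8 + 15) + 28 = (-6 + 111)*7 + 28 = 105*7 + 28 = 735 + 28 = 763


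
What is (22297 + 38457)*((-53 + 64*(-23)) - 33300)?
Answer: -2115758050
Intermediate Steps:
(22297 + 38457)*((-53 + 64*(-23)) - 33300) = 60754*((-53 - 1472) - 33300) = 60754*(-1525 - 33300) = 60754*(-34825) = -2115758050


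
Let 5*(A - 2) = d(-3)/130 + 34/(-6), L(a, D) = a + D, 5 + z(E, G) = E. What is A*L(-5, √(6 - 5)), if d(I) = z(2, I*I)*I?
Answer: -3434/975 ≈ -3.5221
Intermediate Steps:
z(E, G) = -5 + E
d(I) = -3*I (d(I) = (-5 + 2)*I = -3*I)
L(a, D) = D + a
A = 1717/1950 (A = 2 + (-3*(-3)/130 + 34/(-6))/5 = 2 + (9*(1/130) + 34*(-⅙))/5 = 2 + (9/130 - 17/3)/5 = 2 + (⅕)*(-2183/390) = 2 - 2183/1950 = 1717/1950 ≈ 0.88051)
A*L(-5, √(6 - 5)) = 1717*(√(6 - 5) - 5)/1950 = 1717*(√1 - 5)/1950 = 1717*(1 - 5)/1950 = (1717/1950)*(-4) = -3434/975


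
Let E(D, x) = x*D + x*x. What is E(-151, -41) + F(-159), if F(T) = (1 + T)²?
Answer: 32836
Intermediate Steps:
E(D, x) = x² + D*x (E(D, x) = D*x + x² = x² + D*x)
E(-151, -41) + F(-159) = -41*(-151 - 41) + (1 - 159)² = -41*(-192) + (-158)² = 7872 + 24964 = 32836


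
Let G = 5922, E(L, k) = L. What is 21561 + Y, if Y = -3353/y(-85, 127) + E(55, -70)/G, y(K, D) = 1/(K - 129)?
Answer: 4376968021/5922 ≈ 7.3910e+5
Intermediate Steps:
y(K, D) = 1/(-129 + K)
Y = 4249283779/5922 (Y = -3353/(1/(-129 - 85)) + 55/5922 = -3353/(1/(-214)) + 55*(1/5922) = -3353/(-1/214) + 55/5922 = -3353*(-214) + 55/5922 = 717542 + 55/5922 = 4249283779/5922 ≈ 7.1754e+5)
21561 + Y = 21561 + 4249283779/5922 = 4376968021/5922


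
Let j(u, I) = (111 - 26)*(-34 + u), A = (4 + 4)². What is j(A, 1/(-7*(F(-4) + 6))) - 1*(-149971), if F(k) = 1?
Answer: 152521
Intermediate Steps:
A = 64 (A = 8² = 64)
j(u, I) = -2890 + 85*u (j(u, I) = 85*(-34 + u) = -2890 + 85*u)
j(A, 1/(-7*(F(-4) + 6))) - 1*(-149971) = (-2890 + 85*64) - 1*(-149971) = (-2890 + 5440) + 149971 = 2550 + 149971 = 152521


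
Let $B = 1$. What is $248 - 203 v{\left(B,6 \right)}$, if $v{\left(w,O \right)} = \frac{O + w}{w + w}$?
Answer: $- \frac{925}{2} \approx -462.5$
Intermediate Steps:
$v{\left(w,O \right)} = \frac{O + w}{2 w}$
$248 - 203 v{\left(B,6 \right)} = 248 - 203 \frac{6 + 1}{2 \cdot 1} = 248 - 203 \cdot \frac{1}{2} \cdot 1 \cdot 7 = 248 - \frac{1421}{2} = - \frac{925}{2}$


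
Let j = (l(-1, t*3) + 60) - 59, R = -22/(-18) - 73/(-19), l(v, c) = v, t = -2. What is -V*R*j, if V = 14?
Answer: 0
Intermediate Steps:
R = 866/171 (R = -22*(-1/18) - 73*(-1/19) = 11/9 + 73/19 = 866/171 ≈ 5.0643)
j = 0 (j = (-1 + 60) - 59 = 59 - 59 = 0)
-V*R*j = -14*(866/171)*0 = -12124*0/171 = -1*0 = 0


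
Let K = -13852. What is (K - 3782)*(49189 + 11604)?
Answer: -1072023762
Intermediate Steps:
(K - 3782)*(49189 + 11604) = (-13852 - 3782)*(49189 + 11604) = -17634*60793 = -1072023762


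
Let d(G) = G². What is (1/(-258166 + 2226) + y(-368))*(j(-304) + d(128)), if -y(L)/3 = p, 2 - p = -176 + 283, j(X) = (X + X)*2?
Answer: 305715207408/63985 ≈ 4.7779e+6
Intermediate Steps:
j(X) = 4*X (j(X) = (2*X)*2 = 4*X)
p = -105 (p = 2 - (-176 + 283) = 2 - 1*107 = 2 - 107 = -105)
y(L) = 315 (y(L) = -3*(-105) = 315)
(1/(-258166 + 2226) + y(-368))*(j(-304) + d(128)) = (1/(-258166 + 2226) + 315)*(4*(-304) + 128²) = (1/(-255940) + 315)*(-1216 + 16384) = (-1/255940 + 315)*15168 = (80621099/255940)*15168 = 305715207408/63985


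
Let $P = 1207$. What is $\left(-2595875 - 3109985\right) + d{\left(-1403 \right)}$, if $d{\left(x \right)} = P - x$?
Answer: $-5703250$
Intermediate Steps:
$d{\left(x \right)} = 1207 - x$
$\left(-2595875 - 3109985\right) + d{\left(-1403 \right)} = \left(-2595875 - 3109985\right) + \left(1207 - -1403\right) = -5705860 + \left(1207 + 1403\right) = -5705860 + 2610 = -5703250$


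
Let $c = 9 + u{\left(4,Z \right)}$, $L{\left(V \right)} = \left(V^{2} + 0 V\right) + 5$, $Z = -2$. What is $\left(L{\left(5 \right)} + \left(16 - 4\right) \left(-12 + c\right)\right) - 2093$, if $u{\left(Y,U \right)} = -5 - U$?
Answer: $-2135$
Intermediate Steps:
$L{\left(V \right)} = 5 + V^{2}$ ($L{\left(V \right)} = \left(V^{2} + 0\right) + 5 = V^{2} + 5 = 5 + V^{2}$)
$c = 6$ ($c = 9 - 3 = 6$)
$\left(L{\left(5 \right)} + \left(16 - 4\right) \left(-12 + c\right)\right) - 2093 = \left(\left(5 + 5^{2}\right) + \left(16 - 4\right) \left(-12 + 6\right)\right) - 2093 = \left(\left(5 + 25\right) + \left(16 - 4\right) \left(-6\right)\right) - 2093 = \left(30 + 12 \left(-6\right)\right) - 2093 = \left(30 - 72\right) - 2093 = -42 - 2093 = -2135$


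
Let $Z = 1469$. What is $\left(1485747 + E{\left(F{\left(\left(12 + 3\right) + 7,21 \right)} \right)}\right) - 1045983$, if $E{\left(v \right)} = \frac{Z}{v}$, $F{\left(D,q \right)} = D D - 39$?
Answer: $\frac{195696449}{445} \approx 4.3977 \cdot 10^{5}$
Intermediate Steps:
$F{\left(D,q \right)} = -39 + D^{2}$ ($F{\left(D,q \right)} = D^{2} - 39 = -39 + D^{2}$)
$E{\left(v \right)} = \frac{1469}{v}$
$\left(1485747 + E{\left(F{\left(\left(12 + 3\right) + 7,21 \right)} \right)}\right) - 1045983 = \left(1485747 + \frac{1469}{-39 + \left(\left(12 + 3\right) + 7\right)^{2}}\right) - 1045983 = \left(1485747 + \frac{1469}{-39 + \left(15 + 7\right)^{2}}\right) - 1045983 = \left(1485747 + \frac{1469}{-39 + 22^{2}}\right) - 1045983 = \left(1485747 + \frac{1469}{-39 + 484}\right) - 1045983 = \left(1485747 + \frac{1469}{445}\right) - 1045983 = \frac{661158884}{445} - 1045983 = \frac{195696449}{445}$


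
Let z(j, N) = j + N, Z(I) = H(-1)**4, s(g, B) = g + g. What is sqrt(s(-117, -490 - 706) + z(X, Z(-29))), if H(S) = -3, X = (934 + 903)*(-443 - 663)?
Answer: 25*I*sqrt(3251) ≈ 1425.4*I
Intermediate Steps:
X = -2031722 (X = 1837*(-1106) = -2031722)
s(g, B) = 2*g
Z(I) = 81 (Z(I) = (-3)**4 = 81)
z(j, N) = N + j
sqrt(s(-117, -490 - 706) + z(X, Z(-29))) = sqrt(2*(-117) + (81 - 2031722)) = sqrt(-234 - 2031641) = sqrt(-2031875) = 25*I*sqrt(3251)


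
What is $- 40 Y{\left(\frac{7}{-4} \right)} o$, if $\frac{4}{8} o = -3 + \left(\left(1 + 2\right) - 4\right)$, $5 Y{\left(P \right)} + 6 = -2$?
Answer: $-512$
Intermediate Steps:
$Y{\left(P \right)} = - \frac{8}{5}$ ($Y{\left(P \right)} = - \frac{6}{5} + \frac{1}{5} \left(-2\right) = - \frac{6}{5} - \frac{2}{5} = - \frac{8}{5}$)
$o = -8$ ($o = 2 \left(-3 + \left(\left(1 + 2\right) - 4\right)\right) = 2 \left(-3 + \left(3 - 4\right)\right) = 2 \left(-3 - 1\right) = 2 \left(-4\right) = -8$)
$- 40 Y{\left(\frac{7}{-4} \right)} o = \left(-40\right) \left(- \frac{8}{5}\right) \left(-8\right) = 64 \left(-8\right) = -512$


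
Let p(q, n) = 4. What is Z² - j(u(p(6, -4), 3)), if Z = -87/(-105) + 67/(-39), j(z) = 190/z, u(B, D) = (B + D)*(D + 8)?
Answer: -34361494/20495475 ≈ -1.6765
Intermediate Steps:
u(B, D) = (8 + D)*(B + D) (u(B, D) = (B + D)*(8 + D) = (8 + D)*(B + D))
Z = -1214/1365 (Z = -87*(-1/105) + 67*(-1/39) = 29/35 - 67/39 = -1214/1365 ≈ -0.88938)
Z² - j(u(p(6, -4), 3)) = (-1214/1365)² - 190/(3² + 8*4 + 8*3 + 4*3) = 1473796/1863225 - 190/(9 + 32 + 24 + 12) = 1473796/1863225 - 190/77 = -34361494/20495475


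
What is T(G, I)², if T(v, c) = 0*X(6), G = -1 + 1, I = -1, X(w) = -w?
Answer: 0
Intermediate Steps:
G = 0
T(v, c) = 0 (T(v, c) = 0*(-1*6) = 0*(-6) = 0)
T(G, I)² = 0² = 0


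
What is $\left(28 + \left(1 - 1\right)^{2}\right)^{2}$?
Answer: $784$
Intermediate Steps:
$\left(28 + \left(1 - 1\right)^{2}\right)^{2} = \left(28 + 0^{2}\right)^{2} = \left(28 + 0\right)^{2} = 28^{2} = 784$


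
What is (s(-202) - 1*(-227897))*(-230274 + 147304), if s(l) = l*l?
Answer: -22294121970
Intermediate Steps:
s(l) = l²
(s(-202) - 1*(-227897))*(-230274 + 147304) = ((-202)² - 1*(-227897))*(-230274 + 147304) = (40804 + 227897)*(-82970) = 268701*(-82970) = -22294121970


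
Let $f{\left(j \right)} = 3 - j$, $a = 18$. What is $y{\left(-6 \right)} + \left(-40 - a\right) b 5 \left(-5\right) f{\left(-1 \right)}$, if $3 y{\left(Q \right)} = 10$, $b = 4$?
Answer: $\frac{69610}{3} \approx 23203.0$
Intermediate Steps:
$y{\left(Q \right)} = \frac{10}{3}$ ($y{\left(Q \right)} = \frac{1}{3} \cdot 10 = \frac{10}{3}$)
$y{\left(-6 \right)} + \left(-40 - a\right) b 5 \left(-5\right) f{\left(-1 \right)} = \frac{10}{3} + \left(-40 - 18\right) 4 \cdot 5 \left(-5\right) \left(3 - -1\right) = \frac{10}{3} + \left(-40 - 18\right) 4 \left(-25\right) \left(3 + 1\right) = \frac{10}{3} - 58 \left(\left(-100\right) 4\right) = \frac{10}{3} - -23200 = \frac{10}{3} + 23200 = \frac{69610}{3}$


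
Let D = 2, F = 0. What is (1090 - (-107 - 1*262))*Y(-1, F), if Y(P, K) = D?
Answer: 2918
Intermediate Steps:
Y(P, K) = 2
(1090 - (-107 - 1*262))*Y(-1, F) = (1090 - (-107 - 1*262))*2 = (1090 - (-107 - 262))*2 = (1090 - 1*(-369))*2 = (1090 + 369)*2 = 1459*2 = 2918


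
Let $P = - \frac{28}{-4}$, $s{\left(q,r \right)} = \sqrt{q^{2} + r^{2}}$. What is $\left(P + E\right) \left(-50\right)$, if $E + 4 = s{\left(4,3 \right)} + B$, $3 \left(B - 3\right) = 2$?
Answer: $- \frac{1750}{3} \approx -583.33$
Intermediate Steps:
$B = \frac{11}{3}$ ($B = 3 + \frac{1}{3} \cdot 2 = 3 + \frac{2}{3} = \frac{11}{3} \approx 3.6667$)
$E = \frac{14}{3}$ ($E = -4 + \left(\sqrt{4^{2} + 3^{2}} + \frac{11}{3}\right) = -4 + \left(\sqrt{16 + 9} + \frac{11}{3}\right) = -4 + \left(\sqrt{25} + \frac{11}{3}\right) = -4 + \left(5 + \frac{11}{3}\right) = -4 + \frac{26}{3} = \frac{14}{3} \approx 4.6667$)
$P = 7$ ($P = \left(-28\right) \left(- \frac{1}{4}\right) = 7$)
$\left(P + E\right) \left(-50\right) = \left(7 + \frac{14}{3}\right) \left(-50\right) = \frac{35}{3} \left(-50\right) = - \frac{1750}{3}$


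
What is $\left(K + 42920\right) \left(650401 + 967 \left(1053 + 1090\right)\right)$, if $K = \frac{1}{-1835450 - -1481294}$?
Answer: $\frac{20692894409410979}{177078} \approx 1.1686 \cdot 10^{11}$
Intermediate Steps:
$K = - \frac{1}{354156}$ ($K = \frac{1}{-1835450 + 1481294} = \frac{1}{-354156} = - \frac{1}{354156} \approx -2.8236 \cdot 10^{-6}$)
$\left(K + 42920\right) \left(650401 + 967 \left(1053 + 1090\right)\right) = \left(- \frac{1}{354156} + 42920\right) \left(650401 + 967 \left(1053 + 1090\right)\right) = \frac{15200375519 \left(650401 + 967 \cdot 2143\right)}{354156} = \frac{15200375519 \left(650401 + 2072281\right)}{354156} = \frac{15200375519}{354156} \cdot 2722682 = \frac{20692894409410979}{177078}$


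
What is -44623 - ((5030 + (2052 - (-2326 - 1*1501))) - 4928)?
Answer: -50604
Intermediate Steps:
-44623 - ((5030 + (2052 - (-2326 - 1*1501))) - 4928) = -44623 - ((5030 + (2052 - (-2326 - 1501))) - 4928) = -44623 - ((5030 + (2052 - 1*(-3827))) - 4928) = -44623 - ((5030 + (2052 + 3827)) - 4928) = -44623 - ((5030 + 5879) - 4928) = -44623 - (10909 - 4928) = -44623 - 1*5981 = -44623 - 5981 = -50604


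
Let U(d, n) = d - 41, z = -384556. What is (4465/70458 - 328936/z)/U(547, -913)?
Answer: 6223303807/3427523400972 ≈ 0.0018157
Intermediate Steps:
U(d, n) = -41 + d
(4465/70458 - 328936/z)/U(547, -913) = (4465/70458 - 328936/(-384556))/(-41 + 547) = (4465*(1/70458) - 328936*(-1/384556))/506 = (4465/70458 + 82234/96139)*(1/506) = (6223303807/6773761662)*(1/506) = 6223303807/3427523400972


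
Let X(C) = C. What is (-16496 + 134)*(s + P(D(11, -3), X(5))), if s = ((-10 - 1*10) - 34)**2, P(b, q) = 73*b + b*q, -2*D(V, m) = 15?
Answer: -38139822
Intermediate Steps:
D(V, m) = -15/2 (D(V, m) = -1/2*15 = -15/2)
s = 2916 (s = ((-10 - 10) - 34)**2 = (-20 - 34)**2 = (-54)**2 = 2916)
(-16496 + 134)*(s + P(D(11, -3), X(5))) = (-16496 + 134)*(2916 - 15*(73 + 5)/2) = -16362*(2916 - 15/2*78) = -16362*(2916 - 585) = -16362*2331 = -38139822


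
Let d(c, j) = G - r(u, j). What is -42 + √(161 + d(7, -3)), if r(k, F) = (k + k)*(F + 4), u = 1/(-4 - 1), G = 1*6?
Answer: -42 + 3*√465/5 ≈ -29.062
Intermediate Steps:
G = 6
u = -⅕ (u = 1/(-5) = -⅕ ≈ -0.20000)
r(k, F) = 2*k*(4 + F) (r(k, F) = (2*k)*(4 + F) = 2*k*(4 + F))
d(c, j) = 38/5 + 2*j/5 (d(c, j) = 6 - 2*(-1)*(4 + j)/5 = 6 - (-8/5 - 2*j/5) = 6 + (8/5 + 2*j/5) = 38/5 + 2*j/5)
-42 + √(161 + d(7, -3)) = -42 + √(161 + (38/5 + (⅖)*(-3))) = -42 + √(161 + (38/5 - 6/5)) = -42 + √(161 + 32/5) = -42 + √(837/5) = -42 + 3*√465/5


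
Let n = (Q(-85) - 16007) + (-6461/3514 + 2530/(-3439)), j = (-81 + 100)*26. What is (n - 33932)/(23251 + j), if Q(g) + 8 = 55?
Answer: -86136895433/40992845610 ≈ -2.1013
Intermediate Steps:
Q(g) = 47 (Q(g) = -8 + 55 = 47)
j = 494 (j = 19*26 = 494)
n = -27557437137/1726378 (n = (47 - 16007) + (-6461/3514 + 2530/(-3439)) = -15960 + (-6461*1/3514 + 2530*(-1/3439)) = -15960 + (-923/502 - 2530/3439) = -15960 - 4444257/1726378 = -27557437137/1726378 ≈ -15963.)
(n - 33932)/(23251 + j) = (-27557437137/1726378 - 33932)/(23251 + 494) = -86136895433/1726378/23745 = -86136895433/1726378*1/23745 = -86136895433/40992845610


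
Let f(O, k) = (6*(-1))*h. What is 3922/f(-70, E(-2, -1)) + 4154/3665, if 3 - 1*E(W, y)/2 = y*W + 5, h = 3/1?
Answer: -7149679/32985 ≈ -216.76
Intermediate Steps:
h = 3 (h = 3*1 = 3)
E(W, y) = -4 - 2*W*y (E(W, y) = 6 - 2*(y*W + 5) = 6 - 2*(W*y + 5) = 6 - 2*(5 + W*y) = 6 + (-10 - 2*W*y) = -4 - 2*W*y)
f(O, k) = -18 (f(O, k) = (6*(-1))*3 = -6*3 = -18)
3922/f(-70, E(-2, -1)) + 4154/3665 = 3922/(-18) + 4154/3665 = 3922*(-1/18) + 4154*(1/3665) = -1961/9 + 4154/3665 = -7149679/32985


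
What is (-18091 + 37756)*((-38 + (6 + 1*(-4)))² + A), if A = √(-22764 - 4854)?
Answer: 25485840 + 19665*I*√27618 ≈ 2.5486e+7 + 3.2681e+6*I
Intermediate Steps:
A = I*√27618 (A = √(-27618) = I*√27618 ≈ 166.19*I)
(-18091 + 37756)*((-38 + (6 + 1*(-4)))² + A) = (-18091 + 37756)*((-38 + (6 + 1*(-4)))² + I*√27618) = 19665*((-38 + (6 - 4))² + I*√27618) = 19665*((-38 + 2)² + I*√27618) = 19665*((-36)² + I*√27618) = 19665*(1296 + I*√27618) = 25485840 + 19665*I*√27618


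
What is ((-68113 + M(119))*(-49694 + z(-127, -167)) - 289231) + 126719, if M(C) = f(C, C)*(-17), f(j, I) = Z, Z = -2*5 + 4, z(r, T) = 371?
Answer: 3354344041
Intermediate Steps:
Z = -6 (Z = -10 + 4 = -6)
f(j, I) = -6
M(C) = 102 (M(C) = -6*(-17) = 102)
((-68113 + M(119))*(-49694 + z(-127, -167)) - 289231) + 126719 = ((-68113 + 102)*(-49694 + 371) - 289231) + 126719 = (-68011*(-49323) - 289231) + 126719 = (3354506553 - 289231) + 126719 = 3354217322 + 126719 = 3354344041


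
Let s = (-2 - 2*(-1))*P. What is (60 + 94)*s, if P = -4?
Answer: 0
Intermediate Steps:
s = 0 (s = (-2 - 2*(-1))*(-4) = (-2 + 2)*(-4) = 0*(-4) = 0)
(60 + 94)*s = (60 + 94)*0 = 154*0 = 0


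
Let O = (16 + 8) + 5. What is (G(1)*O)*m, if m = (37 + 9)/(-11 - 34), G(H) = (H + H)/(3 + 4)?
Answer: -2668/315 ≈ -8.4698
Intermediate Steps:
O = 29 (O = 24 + 5 = 29)
G(H) = 2*H/7 (G(H) = (2*H)/7 = (2*H)*(⅐) = 2*H/7)
m = -46/45 (m = 46/(-45) = 46*(-1/45) = -46/45 ≈ -1.0222)
(G(1)*O)*m = (((2/7)*1)*29)*(-46/45) = ((2/7)*29)*(-46/45) = (58/7)*(-46/45) = -2668/315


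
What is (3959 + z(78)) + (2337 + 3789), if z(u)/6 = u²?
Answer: 46589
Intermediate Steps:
z(u) = 6*u²
(3959 + z(78)) + (2337 + 3789) = (3959 + 6*78²) + (2337 + 3789) = (3959 + 6*6084) + 6126 = (3959 + 36504) + 6126 = 40463 + 6126 = 46589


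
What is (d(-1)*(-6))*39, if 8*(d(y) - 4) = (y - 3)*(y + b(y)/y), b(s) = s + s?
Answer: -819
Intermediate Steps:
b(s) = 2*s
d(y) = 4 + (-3 + y)*(2 + y)/8 (d(y) = 4 + ((y - 3)*(y + (2*y)/y))/8 = 4 + ((-3 + y)*(y + 2))/8 = 4 + ((-3 + y)*(2 + y))/8 = 4 + (-3 + y)*(2 + y)/8)
(d(-1)*(-6))*39 = ((13/4 - ⅛*(-1) + (⅛)*(-1)²)*(-6))*39 = ((13/4 + ⅛ + (⅛)*1)*(-6))*39 = ((13/4 + ⅛ + ⅛)*(-6))*39 = ((7/2)*(-6))*39 = -21*39 = -819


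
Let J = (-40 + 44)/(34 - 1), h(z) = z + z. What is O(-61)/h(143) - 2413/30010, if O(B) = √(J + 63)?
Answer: -2413/30010 + √68739/9438 ≈ -0.052627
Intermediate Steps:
h(z) = 2*z
J = 4/33 ≈ 0.12121
O(B) = √68739/33 (O(B) = √(4/33 + 63) = √(2083/33) = √68739/33)
O(-61)/h(143) - 2413/30010 = (√68739/33)/((2*143)) - 2413/30010 = (√68739/33)/286 - 2413*1/30010 = (√68739/33)*(1/286) - 2413/30010 = √68739/9438 - 2413/30010 = -2413/30010 + √68739/9438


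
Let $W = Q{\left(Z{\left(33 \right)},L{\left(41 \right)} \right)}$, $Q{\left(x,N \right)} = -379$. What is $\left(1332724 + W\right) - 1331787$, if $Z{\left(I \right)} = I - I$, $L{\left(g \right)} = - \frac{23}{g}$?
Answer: $558$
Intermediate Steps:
$Z{\left(I \right)} = 0$
$W = -379$
$\left(1332724 + W\right) - 1331787 = \left(1332724 - 379\right) - 1331787 = 1332345 - 1331787 = 558$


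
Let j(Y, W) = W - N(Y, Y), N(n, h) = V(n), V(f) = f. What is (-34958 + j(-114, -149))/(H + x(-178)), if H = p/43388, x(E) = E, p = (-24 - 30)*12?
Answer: 379569071/1930928 ≈ 196.57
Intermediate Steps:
N(n, h) = n
p = -648 (p = -54*12 = -648)
j(Y, W) = W - Y
H = -162/10847 (H = -648/43388 = -648*1/43388 = -162/10847 ≈ -0.014935)
(-34958 + j(-114, -149))/(H + x(-178)) = (-34958 + (-149 - 1*(-114)))/(-162/10847 - 178) = (-34958 + (-149 + 114))/(-1930928/10847) = (-34958 - 35)*(-10847/1930928) = -34993*(-10847/1930928) = 379569071/1930928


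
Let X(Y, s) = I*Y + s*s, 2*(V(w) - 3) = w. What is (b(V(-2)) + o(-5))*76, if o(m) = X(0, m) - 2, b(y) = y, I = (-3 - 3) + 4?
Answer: 1900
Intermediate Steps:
I = -2 (I = -6 + 4 = -2)
V(w) = 3 + w/2
X(Y, s) = s² - 2*Y (X(Y, s) = -2*Y + s*s = -2*Y + s² = s² - 2*Y)
o(m) = -2 + m² (o(m) = (m² - 2*0) - 2 = (m² + 0) - 2 = m² - 2 = -2 + m²)
(b(V(-2)) + o(-5))*76 = ((3 + (½)*(-2)) + (-2 + (-5)²))*76 = ((3 - 1) + (-2 + 25))*76 = (2 + 23)*76 = 25*76 = 1900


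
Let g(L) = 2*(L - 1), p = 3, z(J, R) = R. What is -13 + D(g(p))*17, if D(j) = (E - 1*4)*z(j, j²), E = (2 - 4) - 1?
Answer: -1917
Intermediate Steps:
E = -3 (E = -2 - 1 = -3)
g(L) = -2 + 2*L (g(L) = 2*(-1 + L) = -2 + 2*L)
D(j) = -7*j² (D(j) = (-3 - 1*4)*j² = (-3 - 4)*j² = -7*j²)
-13 + D(g(p))*17 = -13 - 7*(-2 + 2*3)²*17 = -13 - 7*(-2 + 6)²*17 = -13 - 7*4²*17 = -13 - 7*16*17 = -13 - 112*17 = -13 - 1904 = -1917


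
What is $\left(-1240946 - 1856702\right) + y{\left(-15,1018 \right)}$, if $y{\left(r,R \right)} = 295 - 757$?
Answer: $-3098110$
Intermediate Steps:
$y{\left(r,R \right)} = -462$
$\left(-1240946 - 1856702\right) + y{\left(-15,1018 \right)} = \left(-1240946 - 1856702\right) - 462 = -3097648 - 462 = -3098110$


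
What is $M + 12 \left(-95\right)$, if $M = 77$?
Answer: $-1063$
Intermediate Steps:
$M + 12 \left(-95\right) = 77 + 12 \left(-95\right) = 77 - 1140 = -1063$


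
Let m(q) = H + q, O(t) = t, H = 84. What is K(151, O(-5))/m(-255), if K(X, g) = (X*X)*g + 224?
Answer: 37927/57 ≈ 665.39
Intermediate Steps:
m(q) = 84 + q
K(X, g) = 224 + g*X² (K(X, g) = X²*g + 224 = g*X² + 224 = 224 + g*X²)
K(151, O(-5))/m(-255) = (224 - 5*151²)/(84 - 255) = (224 - 5*22801)/(-171) = (224 - 114005)*(-1/171) = -113781*(-1/171) = 37927/57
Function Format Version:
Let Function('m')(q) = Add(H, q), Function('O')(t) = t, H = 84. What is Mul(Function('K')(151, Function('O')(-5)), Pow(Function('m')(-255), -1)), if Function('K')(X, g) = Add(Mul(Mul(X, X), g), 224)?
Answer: Rational(37927, 57) ≈ 665.39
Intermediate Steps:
Function('m')(q) = Add(84, q)
Function('K')(X, g) = Add(224, Mul(g, Pow(X, 2))) (Function('K')(X, g) = Add(Mul(Pow(X, 2), g), 224) = Add(Mul(g, Pow(X, 2)), 224) = Add(224, Mul(g, Pow(X, 2))))
Mul(Function('K')(151, Function('O')(-5)), Pow(Function('m')(-255), -1)) = Mul(Add(224, Mul(-5, Pow(151, 2))), Pow(Add(84, -255), -1)) = Mul(Add(224, Mul(-5, 22801)), Pow(-171, -1)) = Mul(Add(224, -114005), Rational(-1, 171)) = Mul(-113781, Rational(-1, 171)) = Rational(37927, 57)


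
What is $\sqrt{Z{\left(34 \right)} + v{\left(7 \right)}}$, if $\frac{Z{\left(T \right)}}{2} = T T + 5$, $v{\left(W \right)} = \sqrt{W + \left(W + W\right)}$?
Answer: $\sqrt{2322 + \sqrt{21}} \approx 48.235$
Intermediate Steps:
$v{\left(W \right)} = \sqrt{3} \sqrt{W}$ ($v{\left(W \right)} = \sqrt{W + 2 W} = \sqrt{3 W} = \sqrt{3} \sqrt{W}$)
$Z{\left(T \right)} = 10 + 2 T^{2}$ ($Z{\left(T \right)} = 2 \left(T T + 5\right) = 2 \left(T^{2} + 5\right) = 2 \left(5 + T^{2}\right) = 10 + 2 T^{2}$)
$\sqrt{Z{\left(34 \right)} + v{\left(7 \right)}} = \sqrt{\left(10 + 2 \cdot 34^{2}\right) + \sqrt{3} \sqrt{7}} = \sqrt{\left(10 + 2 \cdot 1156\right) + \sqrt{21}} = \sqrt{\left(10 + 2312\right) + \sqrt{21}} = \sqrt{2322 + \sqrt{21}}$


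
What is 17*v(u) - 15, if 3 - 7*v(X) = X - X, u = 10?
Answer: -54/7 ≈ -7.7143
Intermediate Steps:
v(X) = 3/7 (v(X) = 3/7 - (X - X)/7 = 3/7 - ⅐*0 = 3/7 + 0 = 3/7)
17*v(u) - 15 = 17*(3/7) - 15 = 51/7 - 15 = -54/7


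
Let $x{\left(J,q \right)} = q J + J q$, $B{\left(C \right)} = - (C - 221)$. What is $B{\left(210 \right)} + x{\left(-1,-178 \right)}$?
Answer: $367$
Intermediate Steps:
$B{\left(C \right)} = 221 - C$ ($B{\left(C \right)} = - (-221 + C) = 221 - C$)
$x{\left(J,q \right)} = 2 J q$ ($x{\left(J,q \right)} = J q + J q = 2 J q$)
$B{\left(210 \right)} + x{\left(-1,-178 \right)} = \left(221 - 210\right) + 2 \left(-1\right) \left(-178\right) = \left(221 - 210\right) + 356 = 11 + 356 = 367$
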